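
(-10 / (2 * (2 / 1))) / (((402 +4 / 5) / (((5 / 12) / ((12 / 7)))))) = -875 / 580032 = -0.00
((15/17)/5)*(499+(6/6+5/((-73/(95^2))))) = -25875/1241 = -20.85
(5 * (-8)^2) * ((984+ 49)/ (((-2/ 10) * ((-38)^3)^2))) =-25825/ 47045881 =-0.00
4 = 4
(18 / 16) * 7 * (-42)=-1323 / 4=-330.75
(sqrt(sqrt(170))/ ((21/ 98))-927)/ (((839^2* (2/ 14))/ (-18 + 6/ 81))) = 348964/ 2111763-47432* 170^(1/ 4)/ 57017601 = 0.16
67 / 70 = 0.96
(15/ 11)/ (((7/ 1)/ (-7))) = -15/ 11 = -1.36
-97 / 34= -2.85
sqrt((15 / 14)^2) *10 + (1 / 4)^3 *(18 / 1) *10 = 1515 / 112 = 13.53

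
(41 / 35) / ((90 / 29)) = 1189 / 3150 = 0.38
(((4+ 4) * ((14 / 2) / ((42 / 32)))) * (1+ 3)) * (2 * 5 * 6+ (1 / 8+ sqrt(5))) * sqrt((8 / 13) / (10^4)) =256 * sqrt(130) / 975+ 1184 * sqrt(26) / 75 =83.49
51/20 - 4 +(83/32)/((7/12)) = 839/280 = 3.00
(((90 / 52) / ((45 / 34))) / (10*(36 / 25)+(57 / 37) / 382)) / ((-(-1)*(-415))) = -240278 / 1098349707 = -0.00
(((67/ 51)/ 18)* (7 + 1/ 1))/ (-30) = -134/ 6885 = -0.02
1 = 1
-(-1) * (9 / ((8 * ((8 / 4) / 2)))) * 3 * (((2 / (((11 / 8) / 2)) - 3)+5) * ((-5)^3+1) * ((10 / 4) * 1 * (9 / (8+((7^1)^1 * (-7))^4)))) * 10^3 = -169492500 / 21137633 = -8.02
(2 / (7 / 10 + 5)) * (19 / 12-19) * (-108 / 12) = 55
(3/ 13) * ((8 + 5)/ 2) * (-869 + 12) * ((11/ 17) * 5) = -141405/ 34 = -4158.97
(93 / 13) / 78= 31 / 338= 0.09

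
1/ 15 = 0.07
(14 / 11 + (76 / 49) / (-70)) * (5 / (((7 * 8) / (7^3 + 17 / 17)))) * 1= 1014456 / 26411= 38.41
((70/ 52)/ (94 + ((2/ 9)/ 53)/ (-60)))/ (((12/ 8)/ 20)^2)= 44520000/ 17486807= 2.55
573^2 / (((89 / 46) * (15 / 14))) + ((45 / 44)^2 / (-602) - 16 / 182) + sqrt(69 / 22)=sqrt(1518) / 22 + 1067871036107327 / 6742255520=158386.61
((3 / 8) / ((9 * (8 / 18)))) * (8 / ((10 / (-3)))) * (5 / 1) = -9 / 8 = -1.12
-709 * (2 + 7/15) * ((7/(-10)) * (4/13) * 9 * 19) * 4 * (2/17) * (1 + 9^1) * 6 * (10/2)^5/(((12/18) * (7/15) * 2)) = 2018629350000/221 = 9134069457.01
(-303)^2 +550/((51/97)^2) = 243970159/2601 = 93798.60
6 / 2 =3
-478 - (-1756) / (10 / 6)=2878 / 5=575.60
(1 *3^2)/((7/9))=81/7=11.57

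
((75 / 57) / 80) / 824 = 5 / 250496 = 0.00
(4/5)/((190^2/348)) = 348/45125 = 0.01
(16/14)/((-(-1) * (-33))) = -0.03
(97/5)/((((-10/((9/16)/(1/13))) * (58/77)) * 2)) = -873873/92800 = -9.42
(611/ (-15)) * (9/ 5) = -1833/ 25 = -73.32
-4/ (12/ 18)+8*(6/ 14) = -18/ 7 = -2.57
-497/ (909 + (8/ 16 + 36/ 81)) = -8946/ 16379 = -0.55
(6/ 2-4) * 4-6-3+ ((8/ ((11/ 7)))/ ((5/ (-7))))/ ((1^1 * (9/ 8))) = -9571/ 495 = -19.34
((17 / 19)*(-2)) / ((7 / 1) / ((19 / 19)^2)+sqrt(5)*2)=-238 / 551+68*sqrt(5) / 551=-0.16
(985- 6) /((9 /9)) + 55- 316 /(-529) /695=380155586 /367655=1034.00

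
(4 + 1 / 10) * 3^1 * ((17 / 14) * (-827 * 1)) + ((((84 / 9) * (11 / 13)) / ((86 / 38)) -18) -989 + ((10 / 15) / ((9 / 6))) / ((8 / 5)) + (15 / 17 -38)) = -160355089109 / 11973780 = -13392.19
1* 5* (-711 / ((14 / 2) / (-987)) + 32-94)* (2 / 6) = 500945 / 3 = 166981.67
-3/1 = -3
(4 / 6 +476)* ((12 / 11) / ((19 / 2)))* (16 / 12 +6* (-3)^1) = -52000 / 57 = -912.28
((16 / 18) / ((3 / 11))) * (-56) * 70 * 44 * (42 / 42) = -15178240 / 27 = -562157.04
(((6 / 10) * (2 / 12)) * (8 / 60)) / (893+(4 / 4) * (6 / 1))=1 / 67425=0.00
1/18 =0.06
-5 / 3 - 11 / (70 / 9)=-647 / 210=-3.08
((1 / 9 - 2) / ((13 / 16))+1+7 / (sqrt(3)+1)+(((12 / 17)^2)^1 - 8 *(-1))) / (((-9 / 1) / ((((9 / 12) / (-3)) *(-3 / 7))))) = -sqrt(3) / 24 - 35489 / 811512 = -0.12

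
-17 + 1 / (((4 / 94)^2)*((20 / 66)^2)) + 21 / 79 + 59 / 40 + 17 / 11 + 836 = 2376293979 / 347600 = 6836.29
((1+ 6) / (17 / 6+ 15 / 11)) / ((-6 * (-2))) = 0.14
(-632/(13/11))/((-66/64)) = 20224/39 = 518.56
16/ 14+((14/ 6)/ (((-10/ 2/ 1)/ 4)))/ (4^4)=7631/ 6720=1.14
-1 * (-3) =3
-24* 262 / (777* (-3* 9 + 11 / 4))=0.33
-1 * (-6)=6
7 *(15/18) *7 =245/6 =40.83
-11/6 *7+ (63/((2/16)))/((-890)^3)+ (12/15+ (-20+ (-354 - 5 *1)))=-206749783853/528726750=-391.03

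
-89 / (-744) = 89 / 744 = 0.12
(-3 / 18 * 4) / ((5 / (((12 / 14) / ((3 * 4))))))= -1 / 105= -0.01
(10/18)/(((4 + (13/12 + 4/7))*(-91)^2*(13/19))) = 4/230685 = 0.00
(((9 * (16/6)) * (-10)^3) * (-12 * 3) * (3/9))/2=144000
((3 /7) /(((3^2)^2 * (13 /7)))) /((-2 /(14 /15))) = -7 /5265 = -0.00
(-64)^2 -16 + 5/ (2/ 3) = 8175/ 2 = 4087.50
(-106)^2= 11236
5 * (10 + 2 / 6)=155 / 3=51.67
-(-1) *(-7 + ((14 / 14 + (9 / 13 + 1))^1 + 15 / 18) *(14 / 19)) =-4.40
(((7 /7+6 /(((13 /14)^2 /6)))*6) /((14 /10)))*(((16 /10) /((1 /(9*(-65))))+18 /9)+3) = -28827750 /169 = -170578.40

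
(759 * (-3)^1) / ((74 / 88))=-2707.78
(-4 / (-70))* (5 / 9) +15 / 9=107 / 63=1.70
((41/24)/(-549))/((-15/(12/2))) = 41/32940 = 0.00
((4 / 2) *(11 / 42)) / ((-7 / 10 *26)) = -55 / 1911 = -0.03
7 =7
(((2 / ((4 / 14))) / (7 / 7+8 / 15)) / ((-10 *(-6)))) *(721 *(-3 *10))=-75705 / 46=-1645.76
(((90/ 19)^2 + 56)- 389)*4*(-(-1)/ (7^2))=-448452/ 17689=-25.35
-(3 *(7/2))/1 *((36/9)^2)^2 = -2688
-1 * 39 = -39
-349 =-349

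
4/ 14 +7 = 51/ 7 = 7.29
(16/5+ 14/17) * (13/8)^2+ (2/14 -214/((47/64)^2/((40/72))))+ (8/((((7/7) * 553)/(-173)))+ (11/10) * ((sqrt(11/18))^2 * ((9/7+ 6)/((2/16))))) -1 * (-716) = 463940727217/854405856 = 543.00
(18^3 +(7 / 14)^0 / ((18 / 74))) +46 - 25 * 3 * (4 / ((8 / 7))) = 5619.61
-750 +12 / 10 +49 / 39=-145771 / 195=-747.54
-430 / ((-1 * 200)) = 43 / 20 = 2.15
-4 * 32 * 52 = -6656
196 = 196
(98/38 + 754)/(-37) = -14375/703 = -20.45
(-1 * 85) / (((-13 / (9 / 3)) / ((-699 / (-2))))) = 178245 / 26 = 6855.58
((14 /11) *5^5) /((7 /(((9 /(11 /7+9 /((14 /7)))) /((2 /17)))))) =78750 /11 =7159.09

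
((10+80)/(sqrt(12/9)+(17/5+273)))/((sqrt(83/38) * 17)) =0.01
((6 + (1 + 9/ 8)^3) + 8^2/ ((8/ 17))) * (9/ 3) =232851/ 512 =454.79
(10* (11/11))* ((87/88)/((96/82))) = 5945/704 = 8.44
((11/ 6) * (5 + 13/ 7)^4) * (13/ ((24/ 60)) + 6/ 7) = 135208.21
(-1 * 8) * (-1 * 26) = 208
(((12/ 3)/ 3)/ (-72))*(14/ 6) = -7/ 162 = -0.04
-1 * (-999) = 999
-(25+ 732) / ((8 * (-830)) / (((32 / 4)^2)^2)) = 193792 / 415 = 466.97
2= 2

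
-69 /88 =-0.78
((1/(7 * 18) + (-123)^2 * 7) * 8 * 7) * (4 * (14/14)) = 213500464/9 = 23722273.78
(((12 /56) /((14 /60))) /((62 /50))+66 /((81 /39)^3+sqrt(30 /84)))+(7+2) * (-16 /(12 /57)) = -5543552093859315 /8202224504719 - 318569394 * sqrt(70) /5399752801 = -676.35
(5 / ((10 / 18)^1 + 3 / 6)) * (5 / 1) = 450 / 19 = 23.68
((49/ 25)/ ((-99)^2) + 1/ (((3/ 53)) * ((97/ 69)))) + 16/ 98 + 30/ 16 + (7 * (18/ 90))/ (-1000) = 425199057463/ 29115095625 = 14.60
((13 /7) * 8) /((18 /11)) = 572 /63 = 9.08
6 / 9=2 / 3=0.67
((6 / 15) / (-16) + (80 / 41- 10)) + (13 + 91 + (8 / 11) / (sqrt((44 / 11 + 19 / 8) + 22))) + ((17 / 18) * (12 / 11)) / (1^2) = 16 * sqrt(454) / 2497 + 5247287 / 54120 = 97.09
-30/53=-0.57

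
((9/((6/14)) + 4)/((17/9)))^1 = 225/17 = 13.24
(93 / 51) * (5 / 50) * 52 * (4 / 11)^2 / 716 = 3224 / 1841015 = 0.00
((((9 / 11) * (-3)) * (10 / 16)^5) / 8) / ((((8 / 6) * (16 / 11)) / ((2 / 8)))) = -253125 / 67108864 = -0.00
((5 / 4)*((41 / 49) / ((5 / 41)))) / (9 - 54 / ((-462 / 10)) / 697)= 12888227 / 13527108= 0.95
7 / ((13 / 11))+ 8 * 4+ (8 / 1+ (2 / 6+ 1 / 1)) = 1843 / 39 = 47.26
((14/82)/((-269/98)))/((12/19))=-6517/66174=-0.10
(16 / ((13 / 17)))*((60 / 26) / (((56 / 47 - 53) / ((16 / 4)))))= -306816 / 82303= -3.73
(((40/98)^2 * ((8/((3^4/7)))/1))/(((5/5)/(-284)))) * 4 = -3635200/27783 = -130.84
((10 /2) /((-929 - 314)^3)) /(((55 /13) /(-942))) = 12246 /21125454977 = 0.00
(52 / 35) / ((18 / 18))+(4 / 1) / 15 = 184 / 105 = 1.75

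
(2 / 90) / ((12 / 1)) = 1 / 540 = 0.00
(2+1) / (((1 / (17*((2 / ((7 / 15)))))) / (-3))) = -4590 / 7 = -655.71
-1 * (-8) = 8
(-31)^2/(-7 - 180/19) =-58.34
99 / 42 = 33 / 14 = 2.36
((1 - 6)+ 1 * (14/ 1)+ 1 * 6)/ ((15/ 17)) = 17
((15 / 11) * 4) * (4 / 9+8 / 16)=170 / 33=5.15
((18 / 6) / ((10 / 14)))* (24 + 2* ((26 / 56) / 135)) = 45373 / 450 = 100.83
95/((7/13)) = 1235/7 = 176.43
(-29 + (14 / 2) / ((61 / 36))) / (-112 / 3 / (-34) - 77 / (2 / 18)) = 0.04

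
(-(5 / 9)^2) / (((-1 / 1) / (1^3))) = 25 / 81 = 0.31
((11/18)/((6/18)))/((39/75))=275/78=3.53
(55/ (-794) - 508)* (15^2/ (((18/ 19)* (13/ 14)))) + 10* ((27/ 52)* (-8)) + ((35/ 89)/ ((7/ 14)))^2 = -10628006896435/ 81760562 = -129989.41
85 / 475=17 / 95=0.18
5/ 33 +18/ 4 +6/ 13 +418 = 363031/ 858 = 423.11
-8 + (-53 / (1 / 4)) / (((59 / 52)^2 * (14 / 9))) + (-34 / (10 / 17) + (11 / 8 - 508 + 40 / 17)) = -11199982063 / 16569560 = -675.94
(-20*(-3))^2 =3600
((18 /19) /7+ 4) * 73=40150 /133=301.88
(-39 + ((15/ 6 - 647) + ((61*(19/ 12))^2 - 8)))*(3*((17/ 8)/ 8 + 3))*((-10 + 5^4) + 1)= 20014944565/ 384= 52122251.47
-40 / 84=-10 / 21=-0.48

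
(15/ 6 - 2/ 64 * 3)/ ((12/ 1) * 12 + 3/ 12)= 77/ 4616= 0.02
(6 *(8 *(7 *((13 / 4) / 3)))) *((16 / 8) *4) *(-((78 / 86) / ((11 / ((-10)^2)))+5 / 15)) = -35447776 / 1419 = -24980.81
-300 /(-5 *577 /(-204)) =-12240 /577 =-21.21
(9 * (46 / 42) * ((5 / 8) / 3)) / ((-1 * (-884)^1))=0.00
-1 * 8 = -8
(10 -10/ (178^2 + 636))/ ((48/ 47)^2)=7932519/ 827392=9.59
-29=-29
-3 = -3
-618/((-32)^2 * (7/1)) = -309/3584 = -0.09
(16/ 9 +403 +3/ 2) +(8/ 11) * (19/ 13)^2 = 13646851/ 33462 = 407.83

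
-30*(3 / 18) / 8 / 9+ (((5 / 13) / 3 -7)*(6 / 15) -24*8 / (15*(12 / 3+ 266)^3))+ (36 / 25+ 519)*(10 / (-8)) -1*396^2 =-201465522280957 / 1279395000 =-157469.37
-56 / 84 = -2 / 3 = -0.67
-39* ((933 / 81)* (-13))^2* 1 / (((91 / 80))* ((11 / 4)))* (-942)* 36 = 6569723630080 / 693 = 9480120678.33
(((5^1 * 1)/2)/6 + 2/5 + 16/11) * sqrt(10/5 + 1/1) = 3.93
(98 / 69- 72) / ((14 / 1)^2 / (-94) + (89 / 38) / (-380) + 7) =-3305171600 / 229870533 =-14.38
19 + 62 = 81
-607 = -607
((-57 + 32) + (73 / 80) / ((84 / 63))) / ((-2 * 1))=7781 / 640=12.16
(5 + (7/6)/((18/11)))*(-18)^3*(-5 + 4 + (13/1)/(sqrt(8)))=33318 - 216567*sqrt(2)/2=-119817.99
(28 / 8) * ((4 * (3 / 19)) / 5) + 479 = 45547 / 95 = 479.44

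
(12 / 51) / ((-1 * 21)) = -4 / 357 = -0.01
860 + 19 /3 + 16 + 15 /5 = 885.33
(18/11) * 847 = 1386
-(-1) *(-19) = -19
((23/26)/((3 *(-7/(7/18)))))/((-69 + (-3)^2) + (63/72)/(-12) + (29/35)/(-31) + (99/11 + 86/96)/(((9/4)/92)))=-8680/182551759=-0.00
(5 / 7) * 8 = 40 / 7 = 5.71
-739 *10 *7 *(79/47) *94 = -8173340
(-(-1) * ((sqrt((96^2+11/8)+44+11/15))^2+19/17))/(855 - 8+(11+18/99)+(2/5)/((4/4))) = 207866791/19266576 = 10.79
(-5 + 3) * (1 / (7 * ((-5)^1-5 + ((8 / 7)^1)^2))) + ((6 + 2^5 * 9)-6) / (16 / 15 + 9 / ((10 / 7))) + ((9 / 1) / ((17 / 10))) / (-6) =1800332 / 47073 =38.25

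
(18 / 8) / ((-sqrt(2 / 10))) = -9 * sqrt(5) / 4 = -5.03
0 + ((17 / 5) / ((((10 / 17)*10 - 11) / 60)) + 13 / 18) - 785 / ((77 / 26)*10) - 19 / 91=-34410755 / 522522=-65.86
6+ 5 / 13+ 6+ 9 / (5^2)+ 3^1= 5117 / 325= 15.74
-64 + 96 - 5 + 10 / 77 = 2089 / 77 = 27.13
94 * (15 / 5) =282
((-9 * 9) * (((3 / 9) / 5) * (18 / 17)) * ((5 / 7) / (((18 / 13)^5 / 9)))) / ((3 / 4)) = -371293 / 38556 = -9.63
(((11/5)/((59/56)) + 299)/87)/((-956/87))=-88821/282020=-0.31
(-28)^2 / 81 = 9.68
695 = 695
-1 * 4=-4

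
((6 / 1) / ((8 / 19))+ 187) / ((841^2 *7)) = 115 / 2829124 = 0.00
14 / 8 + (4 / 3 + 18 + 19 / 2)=367 / 12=30.58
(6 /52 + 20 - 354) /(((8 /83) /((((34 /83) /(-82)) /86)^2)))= -2508809 /214637718464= -0.00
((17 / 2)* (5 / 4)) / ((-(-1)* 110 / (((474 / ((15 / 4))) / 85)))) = 79 / 550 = 0.14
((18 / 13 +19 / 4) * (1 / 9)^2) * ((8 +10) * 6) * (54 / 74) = 2871 / 481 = 5.97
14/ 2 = 7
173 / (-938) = -173 / 938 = -0.18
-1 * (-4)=4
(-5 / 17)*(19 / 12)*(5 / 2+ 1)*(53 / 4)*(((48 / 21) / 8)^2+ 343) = -84643385 / 11424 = -7409.26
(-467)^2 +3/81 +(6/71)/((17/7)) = 7107304762/32589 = 218089.07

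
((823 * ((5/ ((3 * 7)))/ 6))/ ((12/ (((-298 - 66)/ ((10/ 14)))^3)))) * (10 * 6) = -972456246944/ 45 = -21610138820.98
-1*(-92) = 92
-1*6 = -6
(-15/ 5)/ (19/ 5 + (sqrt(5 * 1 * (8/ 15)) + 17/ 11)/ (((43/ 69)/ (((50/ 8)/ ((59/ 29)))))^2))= -3980137538647030223760/ 4348820794329720690721 + 1559159288698324500000 * sqrt(6)/ 4348820794329720690721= -0.04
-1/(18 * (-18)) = 1/324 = 0.00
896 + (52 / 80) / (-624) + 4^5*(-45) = -43376641 / 960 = -45184.00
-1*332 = -332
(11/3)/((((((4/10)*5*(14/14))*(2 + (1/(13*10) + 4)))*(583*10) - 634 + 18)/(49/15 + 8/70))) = 923/5169654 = 0.00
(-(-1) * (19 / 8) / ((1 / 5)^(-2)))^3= 6859 / 8000000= 0.00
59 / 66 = 0.89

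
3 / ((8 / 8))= 3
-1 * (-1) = 1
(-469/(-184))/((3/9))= 1407/184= 7.65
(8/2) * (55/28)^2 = 3025/196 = 15.43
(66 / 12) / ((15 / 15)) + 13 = 18.50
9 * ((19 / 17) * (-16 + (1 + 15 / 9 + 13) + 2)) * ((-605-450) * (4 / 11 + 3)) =-11124975 / 187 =-59491.84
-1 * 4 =-4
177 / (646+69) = 177 / 715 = 0.25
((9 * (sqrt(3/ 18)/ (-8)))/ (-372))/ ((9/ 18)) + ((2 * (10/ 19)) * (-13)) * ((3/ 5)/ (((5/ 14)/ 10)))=-4368/ 19 + sqrt(6)/ 992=-229.89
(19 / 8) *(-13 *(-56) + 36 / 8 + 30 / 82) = 1141805 / 656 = 1740.56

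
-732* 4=-2928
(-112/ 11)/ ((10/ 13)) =-728/ 55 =-13.24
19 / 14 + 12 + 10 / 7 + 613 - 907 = -3909 / 14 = -279.21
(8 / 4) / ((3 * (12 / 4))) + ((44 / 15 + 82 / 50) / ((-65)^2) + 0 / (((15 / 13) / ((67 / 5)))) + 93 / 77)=104753608 / 73198125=1.43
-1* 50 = -50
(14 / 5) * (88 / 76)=308 / 95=3.24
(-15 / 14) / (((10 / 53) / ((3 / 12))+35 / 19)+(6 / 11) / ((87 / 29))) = -0.39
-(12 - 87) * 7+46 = 571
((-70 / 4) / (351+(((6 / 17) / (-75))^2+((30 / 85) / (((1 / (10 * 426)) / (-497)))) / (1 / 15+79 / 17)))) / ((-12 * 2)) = -3799446875 / 824204437714608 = -0.00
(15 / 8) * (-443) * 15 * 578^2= -8324955675 / 2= -4162477837.50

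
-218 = -218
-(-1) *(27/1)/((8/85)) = 286.88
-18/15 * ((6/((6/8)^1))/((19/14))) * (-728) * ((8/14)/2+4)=419328/19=22069.89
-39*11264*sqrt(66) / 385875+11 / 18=-8.64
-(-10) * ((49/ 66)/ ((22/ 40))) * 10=49000/ 363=134.99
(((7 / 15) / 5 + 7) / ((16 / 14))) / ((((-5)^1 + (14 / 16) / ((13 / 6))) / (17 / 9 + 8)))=-2154334 / 161325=-13.35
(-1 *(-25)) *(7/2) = 175/2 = 87.50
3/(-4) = -3/4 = -0.75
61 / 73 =0.84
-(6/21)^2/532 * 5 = -5/6517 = -0.00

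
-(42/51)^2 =-196/289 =-0.68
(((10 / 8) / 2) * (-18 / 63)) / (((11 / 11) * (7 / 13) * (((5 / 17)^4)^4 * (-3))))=632595494383669290253 / 17944335937500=35253212.86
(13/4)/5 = 0.65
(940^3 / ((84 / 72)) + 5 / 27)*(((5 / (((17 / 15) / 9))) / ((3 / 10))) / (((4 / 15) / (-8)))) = -336386520087500 / 119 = -2826777479726.89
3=3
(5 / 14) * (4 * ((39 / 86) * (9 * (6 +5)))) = 19305 / 301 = 64.14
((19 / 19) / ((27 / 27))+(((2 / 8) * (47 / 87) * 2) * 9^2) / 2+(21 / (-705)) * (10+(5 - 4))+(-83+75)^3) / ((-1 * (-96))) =-4546859 / 872320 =-5.21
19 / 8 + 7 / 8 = 13 / 4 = 3.25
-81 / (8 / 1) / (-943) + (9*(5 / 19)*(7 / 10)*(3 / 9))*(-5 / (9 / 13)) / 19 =-1628537 / 8170152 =-0.20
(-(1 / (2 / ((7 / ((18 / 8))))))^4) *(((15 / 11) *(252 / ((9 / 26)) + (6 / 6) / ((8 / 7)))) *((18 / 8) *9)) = -70001155 / 594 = -117847.06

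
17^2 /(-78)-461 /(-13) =2477 /78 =31.76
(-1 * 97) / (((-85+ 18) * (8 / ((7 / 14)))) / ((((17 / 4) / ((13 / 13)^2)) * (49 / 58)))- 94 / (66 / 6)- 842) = 888811 / 10529292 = 0.08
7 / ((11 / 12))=84 / 11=7.64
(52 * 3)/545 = 156/545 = 0.29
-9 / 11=-0.82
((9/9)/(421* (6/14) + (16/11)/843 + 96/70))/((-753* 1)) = -15455/2115738487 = -0.00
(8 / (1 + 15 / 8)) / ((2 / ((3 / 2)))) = 48 / 23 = 2.09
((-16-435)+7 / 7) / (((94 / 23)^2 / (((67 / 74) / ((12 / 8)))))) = -2658225 / 163466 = -16.26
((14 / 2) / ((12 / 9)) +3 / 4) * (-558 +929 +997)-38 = 8170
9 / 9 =1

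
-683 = -683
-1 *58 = -58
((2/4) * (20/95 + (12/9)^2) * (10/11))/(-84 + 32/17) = -7225/656469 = -0.01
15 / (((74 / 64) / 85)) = 40800 / 37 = 1102.70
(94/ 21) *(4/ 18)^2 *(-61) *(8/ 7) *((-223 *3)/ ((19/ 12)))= 163671296/ 25137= 6511.17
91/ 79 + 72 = 5779/ 79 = 73.15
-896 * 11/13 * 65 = -49280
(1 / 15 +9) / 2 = 68 / 15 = 4.53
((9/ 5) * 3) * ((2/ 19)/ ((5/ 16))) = 864/ 475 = 1.82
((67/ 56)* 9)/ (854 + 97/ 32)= 2412/ 191975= 0.01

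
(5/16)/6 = 5/96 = 0.05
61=61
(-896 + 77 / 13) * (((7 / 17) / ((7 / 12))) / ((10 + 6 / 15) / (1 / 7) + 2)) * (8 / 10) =-277704 / 41327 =-6.72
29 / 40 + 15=629 / 40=15.72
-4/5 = -0.80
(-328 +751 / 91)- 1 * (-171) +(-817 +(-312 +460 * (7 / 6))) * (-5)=767927 / 273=2812.92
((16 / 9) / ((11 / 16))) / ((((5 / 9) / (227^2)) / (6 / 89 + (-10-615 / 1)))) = -733693811456 / 4895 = -149886376.19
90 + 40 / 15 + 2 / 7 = 1952 / 21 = 92.95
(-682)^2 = 465124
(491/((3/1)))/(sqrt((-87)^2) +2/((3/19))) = 491/299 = 1.64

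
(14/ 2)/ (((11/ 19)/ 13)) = 1729/ 11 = 157.18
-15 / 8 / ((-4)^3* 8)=15 / 4096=0.00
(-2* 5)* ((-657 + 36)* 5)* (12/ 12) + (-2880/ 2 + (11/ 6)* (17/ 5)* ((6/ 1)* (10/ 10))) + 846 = 152467/ 5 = 30493.40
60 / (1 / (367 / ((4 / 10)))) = 55050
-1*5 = -5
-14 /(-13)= 14 /13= 1.08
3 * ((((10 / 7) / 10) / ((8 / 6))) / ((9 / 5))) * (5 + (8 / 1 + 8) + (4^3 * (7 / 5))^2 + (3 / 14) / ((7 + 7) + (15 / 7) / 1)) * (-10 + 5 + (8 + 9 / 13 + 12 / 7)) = 5593772967 / 719810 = 7771.18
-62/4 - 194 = -419/2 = -209.50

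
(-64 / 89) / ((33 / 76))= -4864 / 2937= -1.66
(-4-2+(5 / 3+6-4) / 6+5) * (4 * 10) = -140 / 9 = -15.56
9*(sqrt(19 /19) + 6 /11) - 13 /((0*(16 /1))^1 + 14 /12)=213 /77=2.77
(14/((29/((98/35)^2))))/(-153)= -2744/110925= -0.02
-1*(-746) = 746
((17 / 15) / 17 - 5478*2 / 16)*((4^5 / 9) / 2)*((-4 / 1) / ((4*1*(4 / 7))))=9202144 / 135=68164.03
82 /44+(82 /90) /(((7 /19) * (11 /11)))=30053 /6930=4.34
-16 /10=-8 /5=-1.60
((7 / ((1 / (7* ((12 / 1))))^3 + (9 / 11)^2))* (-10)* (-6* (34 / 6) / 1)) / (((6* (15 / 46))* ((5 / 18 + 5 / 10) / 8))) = 897325406208 / 48009145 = 18690.72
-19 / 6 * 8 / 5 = -76 / 15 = -5.07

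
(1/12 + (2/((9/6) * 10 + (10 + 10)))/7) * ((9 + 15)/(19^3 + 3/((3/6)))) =538/1681925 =0.00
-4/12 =-1/3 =-0.33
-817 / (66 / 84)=-11438 / 11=-1039.82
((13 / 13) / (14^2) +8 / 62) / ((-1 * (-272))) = 815 / 1652672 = 0.00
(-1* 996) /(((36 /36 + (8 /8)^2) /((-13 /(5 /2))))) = 12948 /5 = 2589.60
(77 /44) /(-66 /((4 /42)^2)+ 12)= -7 /29058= -0.00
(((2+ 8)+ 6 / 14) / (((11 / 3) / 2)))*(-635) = -278130 / 77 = -3612.08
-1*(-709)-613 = 96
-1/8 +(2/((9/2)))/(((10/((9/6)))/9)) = 19/40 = 0.48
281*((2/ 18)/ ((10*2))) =281/ 180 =1.56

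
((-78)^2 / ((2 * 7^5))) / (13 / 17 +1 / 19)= 163761 / 739508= 0.22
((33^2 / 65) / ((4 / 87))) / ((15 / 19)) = 600039 / 1300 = 461.57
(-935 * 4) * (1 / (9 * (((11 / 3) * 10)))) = -34 / 3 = -11.33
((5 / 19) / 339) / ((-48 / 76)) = -5 / 4068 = -0.00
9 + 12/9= 31/3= 10.33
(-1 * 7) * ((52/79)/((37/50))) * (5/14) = -6500/2923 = -2.22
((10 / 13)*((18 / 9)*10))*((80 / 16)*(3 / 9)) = 1000 / 39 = 25.64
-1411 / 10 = -141.10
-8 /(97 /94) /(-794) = 376 /38509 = 0.01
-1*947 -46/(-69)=-2839/3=-946.33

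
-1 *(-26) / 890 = 13 / 445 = 0.03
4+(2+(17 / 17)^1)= 7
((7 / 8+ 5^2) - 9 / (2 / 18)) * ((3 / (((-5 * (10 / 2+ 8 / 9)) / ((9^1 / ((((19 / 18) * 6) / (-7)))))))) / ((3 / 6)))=-2250423 / 20140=-111.74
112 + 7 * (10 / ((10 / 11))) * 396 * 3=91588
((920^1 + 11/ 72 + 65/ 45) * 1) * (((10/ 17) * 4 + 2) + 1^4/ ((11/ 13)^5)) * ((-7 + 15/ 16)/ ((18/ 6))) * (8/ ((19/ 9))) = -39111544374475/ 832311568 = -46991.47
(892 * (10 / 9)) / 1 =8920 / 9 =991.11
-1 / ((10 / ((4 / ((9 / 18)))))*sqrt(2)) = -2*sqrt(2) / 5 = -0.57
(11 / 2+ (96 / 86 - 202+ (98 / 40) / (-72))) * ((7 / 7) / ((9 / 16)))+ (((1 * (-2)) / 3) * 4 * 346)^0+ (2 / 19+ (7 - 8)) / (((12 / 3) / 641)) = -489.79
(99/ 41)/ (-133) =-99/ 5453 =-0.02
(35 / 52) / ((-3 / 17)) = -595 / 156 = -3.81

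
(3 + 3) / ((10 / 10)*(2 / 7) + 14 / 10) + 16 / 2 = 682 / 59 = 11.56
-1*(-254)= 254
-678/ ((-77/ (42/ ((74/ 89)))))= 181026/ 407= 444.78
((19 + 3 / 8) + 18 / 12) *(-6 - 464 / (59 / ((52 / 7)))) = -2221601 / 1652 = -1344.79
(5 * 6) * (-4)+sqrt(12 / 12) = -119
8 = 8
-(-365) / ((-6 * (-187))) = 365 / 1122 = 0.33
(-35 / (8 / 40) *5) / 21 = -125 / 3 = -41.67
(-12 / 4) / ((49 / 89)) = -267 / 49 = -5.45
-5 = -5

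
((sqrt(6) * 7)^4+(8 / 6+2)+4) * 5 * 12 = 5186600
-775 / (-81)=775 / 81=9.57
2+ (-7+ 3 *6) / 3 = 17 / 3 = 5.67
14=14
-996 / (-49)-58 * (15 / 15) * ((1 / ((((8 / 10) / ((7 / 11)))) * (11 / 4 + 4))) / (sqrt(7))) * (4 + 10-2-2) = 996 / 49-2900 * sqrt(7) / 297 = -5.51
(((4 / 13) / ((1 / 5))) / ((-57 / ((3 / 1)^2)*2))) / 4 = -0.03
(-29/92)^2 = 841/8464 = 0.10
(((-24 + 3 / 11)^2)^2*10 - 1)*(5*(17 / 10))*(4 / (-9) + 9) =5522158320511 / 23958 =230493293.28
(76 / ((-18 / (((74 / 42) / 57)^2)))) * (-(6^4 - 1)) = 506530 / 96957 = 5.22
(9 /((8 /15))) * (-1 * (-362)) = 24435 /4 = 6108.75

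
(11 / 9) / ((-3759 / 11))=-121 / 33831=-0.00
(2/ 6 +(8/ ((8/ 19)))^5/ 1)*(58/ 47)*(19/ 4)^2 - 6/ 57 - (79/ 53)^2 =2075247252647743/ 30101244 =68942242.14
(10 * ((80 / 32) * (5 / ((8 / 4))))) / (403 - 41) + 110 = 79765 / 724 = 110.17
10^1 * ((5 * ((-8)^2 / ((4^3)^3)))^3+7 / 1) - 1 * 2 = 68.00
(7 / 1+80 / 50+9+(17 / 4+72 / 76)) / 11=8663 / 4180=2.07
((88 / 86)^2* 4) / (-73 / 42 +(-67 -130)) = -325248 / 15433603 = -0.02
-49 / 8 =-6.12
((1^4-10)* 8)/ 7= -72/ 7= -10.29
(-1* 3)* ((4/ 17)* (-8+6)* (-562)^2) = 7580256/ 17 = 445897.41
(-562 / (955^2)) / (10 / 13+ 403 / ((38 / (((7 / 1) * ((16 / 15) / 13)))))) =-208221 / 2318185145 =-0.00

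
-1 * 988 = -988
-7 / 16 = -0.44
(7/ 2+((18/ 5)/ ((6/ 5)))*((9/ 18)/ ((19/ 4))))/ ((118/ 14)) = 1015/ 2242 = 0.45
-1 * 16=-16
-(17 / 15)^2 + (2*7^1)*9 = 28061 / 225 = 124.72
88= 88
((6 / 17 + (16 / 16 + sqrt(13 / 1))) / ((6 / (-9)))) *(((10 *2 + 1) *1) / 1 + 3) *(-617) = 510876 / 17 + 22212 *sqrt(13) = 110138.03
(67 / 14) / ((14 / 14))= 67 / 14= 4.79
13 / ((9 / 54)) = 78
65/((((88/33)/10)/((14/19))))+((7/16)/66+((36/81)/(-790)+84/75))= 21485195849/118879200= 180.73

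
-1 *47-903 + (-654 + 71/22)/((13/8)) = -193118/143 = -1350.48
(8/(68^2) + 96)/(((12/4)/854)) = 23693803/867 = 27328.49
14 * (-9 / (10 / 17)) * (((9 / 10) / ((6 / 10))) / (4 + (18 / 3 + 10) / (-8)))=-3213 / 20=-160.65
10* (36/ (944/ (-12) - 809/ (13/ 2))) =-7020/ 3961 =-1.77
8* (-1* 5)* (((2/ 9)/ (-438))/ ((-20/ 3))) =-2/ 657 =-0.00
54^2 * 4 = 11664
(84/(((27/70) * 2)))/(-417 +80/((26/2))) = -0.27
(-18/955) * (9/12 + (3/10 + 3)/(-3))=63/9550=0.01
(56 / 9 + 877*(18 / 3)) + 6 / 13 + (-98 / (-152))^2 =3560815253 / 675792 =5269.10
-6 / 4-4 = -11 / 2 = -5.50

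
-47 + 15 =-32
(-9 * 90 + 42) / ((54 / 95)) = -12160 / 9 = -1351.11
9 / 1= 9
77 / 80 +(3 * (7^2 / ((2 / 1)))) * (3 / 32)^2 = 16471 / 10240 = 1.61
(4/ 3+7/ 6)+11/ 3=37/ 6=6.17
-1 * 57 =-57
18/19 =0.95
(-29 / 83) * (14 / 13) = -406 / 1079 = -0.38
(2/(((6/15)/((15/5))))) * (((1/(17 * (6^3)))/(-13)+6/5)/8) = 286411/127296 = 2.25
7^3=343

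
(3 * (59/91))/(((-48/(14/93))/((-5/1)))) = 0.03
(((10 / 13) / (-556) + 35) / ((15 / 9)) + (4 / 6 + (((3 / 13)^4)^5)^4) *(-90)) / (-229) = 1414447496231444614082496958666882485567706792682525847502035072973512379244397766604955606693 / 8305168781375681638623608382992883570303780430260671774289763317570383214065372447524955286062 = 0.17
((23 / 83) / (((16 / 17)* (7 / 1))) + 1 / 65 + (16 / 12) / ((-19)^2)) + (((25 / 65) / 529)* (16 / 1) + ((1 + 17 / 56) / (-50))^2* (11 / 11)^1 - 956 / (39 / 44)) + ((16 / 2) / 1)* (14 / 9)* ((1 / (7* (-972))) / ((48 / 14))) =-11431073533911847752481 / 10599134885670240000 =-1078.49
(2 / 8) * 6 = 3 / 2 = 1.50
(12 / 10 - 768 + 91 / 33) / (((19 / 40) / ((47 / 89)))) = -47401192 / 55803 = -849.44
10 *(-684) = -6840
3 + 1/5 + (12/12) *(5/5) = 21/5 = 4.20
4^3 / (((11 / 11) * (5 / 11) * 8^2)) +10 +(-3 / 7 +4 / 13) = 5496 / 455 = 12.08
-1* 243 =-243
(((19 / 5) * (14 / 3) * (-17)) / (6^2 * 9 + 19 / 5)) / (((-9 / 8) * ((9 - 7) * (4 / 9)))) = 4522 / 4917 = 0.92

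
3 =3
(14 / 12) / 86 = 7 / 516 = 0.01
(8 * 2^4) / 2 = 64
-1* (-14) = 14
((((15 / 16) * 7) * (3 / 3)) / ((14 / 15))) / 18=25 / 64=0.39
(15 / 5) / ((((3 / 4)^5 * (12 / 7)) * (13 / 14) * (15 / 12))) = 100352 / 15795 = 6.35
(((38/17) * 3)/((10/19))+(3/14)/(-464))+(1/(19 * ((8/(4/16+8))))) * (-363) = -36517149/5245520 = -6.96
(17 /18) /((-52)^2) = 17 /48672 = 0.00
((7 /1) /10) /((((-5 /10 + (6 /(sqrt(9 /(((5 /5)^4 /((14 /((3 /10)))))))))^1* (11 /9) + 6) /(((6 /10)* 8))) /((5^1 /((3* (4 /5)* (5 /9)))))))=23814 /10351 -756* sqrt(105) /51755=2.15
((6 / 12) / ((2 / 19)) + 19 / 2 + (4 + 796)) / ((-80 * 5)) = -3257 / 1600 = -2.04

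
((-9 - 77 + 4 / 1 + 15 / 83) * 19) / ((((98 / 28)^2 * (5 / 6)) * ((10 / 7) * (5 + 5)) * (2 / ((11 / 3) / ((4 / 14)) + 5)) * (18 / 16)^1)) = -55224412 / 653625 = -84.49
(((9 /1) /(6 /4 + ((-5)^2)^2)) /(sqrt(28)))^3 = 729 * sqrt(7) /96393842573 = 0.00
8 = 8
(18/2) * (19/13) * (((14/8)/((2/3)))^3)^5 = 11648916477684737673471/457396837154816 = 25467855.33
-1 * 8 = -8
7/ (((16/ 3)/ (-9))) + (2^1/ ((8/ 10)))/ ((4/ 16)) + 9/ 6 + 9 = 8.69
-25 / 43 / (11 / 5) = -125 / 473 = -0.26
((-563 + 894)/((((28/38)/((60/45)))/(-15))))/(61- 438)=23.83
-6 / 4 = -3 / 2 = -1.50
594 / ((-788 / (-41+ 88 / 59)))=692307 / 23246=29.78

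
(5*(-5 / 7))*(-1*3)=75 / 7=10.71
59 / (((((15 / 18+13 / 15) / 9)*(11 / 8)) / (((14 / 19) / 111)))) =198240 / 131461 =1.51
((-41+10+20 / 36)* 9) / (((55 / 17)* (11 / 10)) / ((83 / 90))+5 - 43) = 386614 / 48173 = 8.03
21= 21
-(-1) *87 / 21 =29 / 7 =4.14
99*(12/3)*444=175824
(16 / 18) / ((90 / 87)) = 116 / 135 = 0.86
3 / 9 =1 / 3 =0.33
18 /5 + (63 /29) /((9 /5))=697 /145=4.81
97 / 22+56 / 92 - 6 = -497 / 506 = -0.98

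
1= 1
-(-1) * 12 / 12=1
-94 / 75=-1.25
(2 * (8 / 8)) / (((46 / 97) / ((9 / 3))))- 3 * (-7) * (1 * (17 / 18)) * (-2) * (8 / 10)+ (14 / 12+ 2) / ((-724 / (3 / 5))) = -1906699 / 99912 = -19.08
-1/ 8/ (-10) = 1/ 80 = 0.01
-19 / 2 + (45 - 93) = -115 / 2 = -57.50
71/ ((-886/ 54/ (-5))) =9585/ 443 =21.64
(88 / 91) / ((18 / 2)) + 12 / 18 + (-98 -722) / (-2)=336424 / 819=410.77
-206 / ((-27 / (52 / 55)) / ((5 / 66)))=5356 / 9801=0.55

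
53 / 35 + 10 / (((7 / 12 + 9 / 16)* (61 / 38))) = 6.95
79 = 79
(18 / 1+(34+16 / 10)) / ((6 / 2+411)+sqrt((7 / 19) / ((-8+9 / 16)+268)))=2197154718 / 16970560555 -268 *sqrt(554477) / 16970560555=0.13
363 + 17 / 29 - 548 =-5348 / 29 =-184.41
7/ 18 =0.39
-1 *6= -6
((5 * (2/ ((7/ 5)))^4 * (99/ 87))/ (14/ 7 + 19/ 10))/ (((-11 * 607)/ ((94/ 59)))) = -47000000/ 32417103901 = -0.00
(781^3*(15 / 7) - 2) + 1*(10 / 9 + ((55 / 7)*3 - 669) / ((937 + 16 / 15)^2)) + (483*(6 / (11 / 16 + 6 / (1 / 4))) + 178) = 5029606598671681680929 / 4927056825285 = 1020813596.64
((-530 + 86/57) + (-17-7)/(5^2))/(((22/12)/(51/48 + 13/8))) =-776.13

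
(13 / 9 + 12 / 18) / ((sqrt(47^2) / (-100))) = -1900 / 423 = -4.49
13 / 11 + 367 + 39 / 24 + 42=36239 / 88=411.81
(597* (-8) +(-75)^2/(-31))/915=-51227/9455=-5.42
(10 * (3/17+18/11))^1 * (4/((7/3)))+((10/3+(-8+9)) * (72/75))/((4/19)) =1663646/32725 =50.84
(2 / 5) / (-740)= -1 / 1850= -0.00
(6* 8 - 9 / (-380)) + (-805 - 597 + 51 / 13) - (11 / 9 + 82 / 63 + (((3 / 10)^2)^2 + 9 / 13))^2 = -1360.45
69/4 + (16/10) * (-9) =57/20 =2.85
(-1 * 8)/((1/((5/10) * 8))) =-32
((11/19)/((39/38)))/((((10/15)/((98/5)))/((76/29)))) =81928/1885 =43.46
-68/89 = -0.76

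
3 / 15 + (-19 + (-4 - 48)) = -354 / 5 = -70.80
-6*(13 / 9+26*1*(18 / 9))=-962 / 3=-320.67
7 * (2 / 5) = 14 / 5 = 2.80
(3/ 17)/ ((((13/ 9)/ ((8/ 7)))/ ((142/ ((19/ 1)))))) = 30672/ 29393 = 1.04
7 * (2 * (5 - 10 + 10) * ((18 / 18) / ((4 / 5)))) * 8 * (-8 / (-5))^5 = 917504 / 125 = 7340.03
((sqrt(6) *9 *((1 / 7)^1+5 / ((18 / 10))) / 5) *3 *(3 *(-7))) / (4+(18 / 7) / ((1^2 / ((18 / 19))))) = -27531 *sqrt(6) / 535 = -126.05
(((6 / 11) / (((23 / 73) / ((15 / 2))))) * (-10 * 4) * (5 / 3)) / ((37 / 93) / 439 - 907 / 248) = 71528904000 / 302138419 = 236.74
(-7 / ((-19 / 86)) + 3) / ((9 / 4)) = 2636 / 171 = 15.42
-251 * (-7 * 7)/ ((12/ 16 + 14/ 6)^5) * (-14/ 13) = -42845386752/ 901471441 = -47.53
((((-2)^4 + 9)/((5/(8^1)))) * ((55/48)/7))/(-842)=-0.01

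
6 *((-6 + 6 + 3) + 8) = 66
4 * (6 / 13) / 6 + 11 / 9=179 / 117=1.53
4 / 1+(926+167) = 1097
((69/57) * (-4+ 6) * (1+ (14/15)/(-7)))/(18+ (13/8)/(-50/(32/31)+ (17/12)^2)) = 1999114/17116245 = 0.12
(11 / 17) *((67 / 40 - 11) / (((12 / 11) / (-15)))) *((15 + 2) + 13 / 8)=1545.22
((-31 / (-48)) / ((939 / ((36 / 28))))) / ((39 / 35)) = 155 / 195312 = 0.00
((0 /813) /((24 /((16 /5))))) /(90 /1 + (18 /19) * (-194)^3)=0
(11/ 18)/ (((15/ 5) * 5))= 11/ 270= 0.04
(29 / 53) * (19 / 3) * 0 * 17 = 0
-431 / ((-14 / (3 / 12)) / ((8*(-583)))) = -251273 / 7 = -35896.14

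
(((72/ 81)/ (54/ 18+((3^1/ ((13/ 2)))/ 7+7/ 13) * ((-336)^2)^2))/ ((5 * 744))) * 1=13/ 419099576073615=0.00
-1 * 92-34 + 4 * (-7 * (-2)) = -70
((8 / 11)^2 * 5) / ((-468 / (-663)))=1360 / 363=3.75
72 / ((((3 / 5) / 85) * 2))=5100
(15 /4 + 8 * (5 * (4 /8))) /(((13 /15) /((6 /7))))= 4275 /182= 23.49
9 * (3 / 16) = 27 / 16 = 1.69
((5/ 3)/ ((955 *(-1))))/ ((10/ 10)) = -1/ 573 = -0.00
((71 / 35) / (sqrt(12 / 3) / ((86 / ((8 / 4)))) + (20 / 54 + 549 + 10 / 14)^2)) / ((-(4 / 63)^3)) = -3895596984573 / 148730888048000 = -0.03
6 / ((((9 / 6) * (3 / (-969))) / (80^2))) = -8268800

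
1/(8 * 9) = 1/72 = 0.01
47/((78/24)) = 188/13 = 14.46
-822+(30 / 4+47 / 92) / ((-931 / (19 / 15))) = -55584377 / 67620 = -822.01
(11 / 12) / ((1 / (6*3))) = 16.50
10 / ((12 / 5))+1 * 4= 8.17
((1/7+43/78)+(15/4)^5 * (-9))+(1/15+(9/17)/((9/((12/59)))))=-9355825253233/1401953280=-6673.42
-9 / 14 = -0.64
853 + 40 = 893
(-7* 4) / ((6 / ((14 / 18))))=-3.63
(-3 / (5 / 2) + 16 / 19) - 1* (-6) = 536 / 95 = 5.64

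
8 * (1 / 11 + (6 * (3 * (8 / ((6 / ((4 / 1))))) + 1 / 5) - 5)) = 738.33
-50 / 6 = -25 / 3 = -8.33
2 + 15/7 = 29/7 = 4.14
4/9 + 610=5494/9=610.44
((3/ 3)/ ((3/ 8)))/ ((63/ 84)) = 32/ 9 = 3.56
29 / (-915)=-29 / 915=-0.03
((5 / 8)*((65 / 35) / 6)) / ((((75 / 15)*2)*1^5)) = 13 / 672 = 0.02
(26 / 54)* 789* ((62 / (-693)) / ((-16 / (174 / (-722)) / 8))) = -3073681 / 750519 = -4.10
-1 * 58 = -58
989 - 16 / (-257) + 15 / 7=1783178 / 1799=991.21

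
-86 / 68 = -43 / 34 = -1.26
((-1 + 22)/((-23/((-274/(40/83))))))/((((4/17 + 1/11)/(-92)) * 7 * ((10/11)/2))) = -46013.40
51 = 51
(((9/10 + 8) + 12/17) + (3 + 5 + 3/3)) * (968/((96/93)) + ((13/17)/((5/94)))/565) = 569803895069/32657000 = 17448.14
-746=-746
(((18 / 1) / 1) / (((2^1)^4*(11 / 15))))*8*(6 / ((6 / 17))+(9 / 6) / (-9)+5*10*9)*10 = 630225 / 11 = 57293.18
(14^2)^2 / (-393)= -38416 / 393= -97.75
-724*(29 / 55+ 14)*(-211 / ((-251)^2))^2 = -25754329996 / 218301930055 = -0.12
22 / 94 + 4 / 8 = 69 / 94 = 0.73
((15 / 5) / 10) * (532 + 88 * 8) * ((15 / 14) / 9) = 44.14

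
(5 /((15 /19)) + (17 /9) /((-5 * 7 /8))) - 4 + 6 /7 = 869 /315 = 2.76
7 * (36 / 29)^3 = 13.39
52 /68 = 13 /17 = 0.76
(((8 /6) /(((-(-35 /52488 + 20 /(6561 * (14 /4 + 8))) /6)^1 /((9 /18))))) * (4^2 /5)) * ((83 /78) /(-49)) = -1068795648 /1544725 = -691.90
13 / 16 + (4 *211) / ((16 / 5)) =4233 / 16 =264.56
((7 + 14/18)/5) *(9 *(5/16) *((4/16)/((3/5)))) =175/96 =1.82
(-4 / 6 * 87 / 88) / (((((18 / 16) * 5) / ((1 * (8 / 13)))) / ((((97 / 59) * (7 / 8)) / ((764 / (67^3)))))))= -40.83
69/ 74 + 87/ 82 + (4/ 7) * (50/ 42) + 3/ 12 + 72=66831623/ 891996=74.92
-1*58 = -58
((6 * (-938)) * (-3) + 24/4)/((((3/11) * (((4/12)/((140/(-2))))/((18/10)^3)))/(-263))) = 99738686124/5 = 19947737224.80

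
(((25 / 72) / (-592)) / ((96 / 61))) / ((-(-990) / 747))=-25315 / 90021888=-0.00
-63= -63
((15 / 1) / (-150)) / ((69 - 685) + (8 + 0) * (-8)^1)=1 / 6800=0.00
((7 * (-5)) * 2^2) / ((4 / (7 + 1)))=-280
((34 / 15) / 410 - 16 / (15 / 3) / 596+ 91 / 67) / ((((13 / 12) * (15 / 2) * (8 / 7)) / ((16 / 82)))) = 2335133696 / 81809437125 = 0.03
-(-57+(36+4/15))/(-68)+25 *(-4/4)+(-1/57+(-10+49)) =88357/6460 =13.68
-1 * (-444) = 444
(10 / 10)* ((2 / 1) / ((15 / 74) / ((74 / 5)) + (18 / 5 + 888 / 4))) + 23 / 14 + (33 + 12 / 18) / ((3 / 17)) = 16641734555 / 86482242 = 192.43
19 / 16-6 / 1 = -77 / 16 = -4.81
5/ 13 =0.38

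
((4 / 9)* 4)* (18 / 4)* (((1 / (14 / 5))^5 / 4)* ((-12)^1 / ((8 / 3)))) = -28125 / 537824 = -0.05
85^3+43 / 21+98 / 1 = 12898726 / 21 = 614225.05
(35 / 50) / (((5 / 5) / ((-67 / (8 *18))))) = -469 / 1440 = -0.33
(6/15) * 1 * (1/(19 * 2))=1/95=0.01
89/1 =89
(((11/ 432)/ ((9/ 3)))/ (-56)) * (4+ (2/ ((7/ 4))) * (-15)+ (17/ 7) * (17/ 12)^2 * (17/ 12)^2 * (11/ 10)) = 5435089/ 15049359360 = 0.00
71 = 71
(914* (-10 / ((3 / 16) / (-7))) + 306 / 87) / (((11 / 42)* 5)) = 415618364 / 1595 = 260575.78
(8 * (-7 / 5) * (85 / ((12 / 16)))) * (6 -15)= 11424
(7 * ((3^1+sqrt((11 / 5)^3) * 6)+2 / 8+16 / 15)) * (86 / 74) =194.39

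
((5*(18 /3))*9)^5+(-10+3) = 1434890699993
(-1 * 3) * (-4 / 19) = 12 / 19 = 0.63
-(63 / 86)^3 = -250047 / 636056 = -0.39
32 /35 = 0.91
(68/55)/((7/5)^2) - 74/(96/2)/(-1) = 2.17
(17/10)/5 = 17/50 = 0.34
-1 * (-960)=960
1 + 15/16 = 31/16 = 1.94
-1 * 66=-66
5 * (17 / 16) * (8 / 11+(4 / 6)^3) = 1615 / 297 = 5.44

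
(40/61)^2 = 1600/3721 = 0.43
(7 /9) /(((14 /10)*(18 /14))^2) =175 /729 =0.24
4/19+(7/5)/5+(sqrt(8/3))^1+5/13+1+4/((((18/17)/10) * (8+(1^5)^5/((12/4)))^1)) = 2 * sqrt(6)/3+118717/18525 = 8.04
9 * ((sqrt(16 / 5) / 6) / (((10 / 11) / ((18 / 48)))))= 99 * sqrt(5) / 200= 1.11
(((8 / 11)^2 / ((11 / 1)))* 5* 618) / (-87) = -65920 / 38599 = -1.71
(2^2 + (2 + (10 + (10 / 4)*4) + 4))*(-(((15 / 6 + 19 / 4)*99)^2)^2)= -1019116959823215 / 128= -7961851248618.87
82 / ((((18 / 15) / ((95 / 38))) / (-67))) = -68675 / 6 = -11445.83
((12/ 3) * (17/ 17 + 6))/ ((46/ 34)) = 476/ 23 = 20.70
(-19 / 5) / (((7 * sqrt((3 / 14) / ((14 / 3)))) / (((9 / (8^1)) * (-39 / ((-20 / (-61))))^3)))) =767464298523 / 160000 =4796651.87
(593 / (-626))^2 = 351649 / 391876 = 0.90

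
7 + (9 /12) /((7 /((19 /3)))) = 215 /28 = 7.68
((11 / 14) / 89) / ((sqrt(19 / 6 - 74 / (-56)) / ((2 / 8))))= 11*sqrt(7917) / 939484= 0.00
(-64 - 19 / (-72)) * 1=-4589 / 72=-63.74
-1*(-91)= 91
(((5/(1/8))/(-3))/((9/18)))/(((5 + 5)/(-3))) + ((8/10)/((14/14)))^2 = 8.64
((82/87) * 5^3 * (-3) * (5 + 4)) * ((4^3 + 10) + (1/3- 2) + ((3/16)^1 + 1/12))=-53581875/232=-230956.36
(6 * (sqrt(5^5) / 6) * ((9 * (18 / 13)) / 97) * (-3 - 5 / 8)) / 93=-19575 * sqrt(5) / 156364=-0.28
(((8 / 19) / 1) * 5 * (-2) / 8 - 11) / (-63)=73 / 399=0.18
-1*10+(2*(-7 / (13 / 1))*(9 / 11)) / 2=-1493 / 143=-10.44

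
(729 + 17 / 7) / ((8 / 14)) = 1280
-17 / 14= -1.21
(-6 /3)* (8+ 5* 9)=-106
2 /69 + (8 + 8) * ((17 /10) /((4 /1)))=2356 /345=6.83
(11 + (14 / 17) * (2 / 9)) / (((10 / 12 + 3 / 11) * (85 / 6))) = 75284 / 105485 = 0.71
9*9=81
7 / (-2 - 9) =-7 / 11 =-0.64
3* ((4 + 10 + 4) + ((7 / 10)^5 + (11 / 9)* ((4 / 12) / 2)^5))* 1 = 993347821 / 18225000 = 54.50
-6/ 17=-0.35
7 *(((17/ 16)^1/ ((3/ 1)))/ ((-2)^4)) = 119/ 768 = 0.15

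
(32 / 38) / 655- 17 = -211549 / 12445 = -17.00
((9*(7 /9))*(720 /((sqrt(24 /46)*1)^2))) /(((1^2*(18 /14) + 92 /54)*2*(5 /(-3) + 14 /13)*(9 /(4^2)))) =-550368 /113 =-4870.51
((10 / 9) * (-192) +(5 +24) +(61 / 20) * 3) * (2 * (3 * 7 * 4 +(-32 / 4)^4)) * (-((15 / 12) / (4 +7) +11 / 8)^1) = 26161879 / 12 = 2180156.58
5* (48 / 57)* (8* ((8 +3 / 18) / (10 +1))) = 15680 / 627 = 25.01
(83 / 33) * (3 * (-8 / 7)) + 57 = 3725 / 77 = 48.38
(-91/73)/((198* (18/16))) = -364/65043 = -0.01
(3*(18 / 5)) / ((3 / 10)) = 36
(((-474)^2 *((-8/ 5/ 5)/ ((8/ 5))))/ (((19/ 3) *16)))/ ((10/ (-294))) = 24770529/ 1900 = 13037.12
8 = 8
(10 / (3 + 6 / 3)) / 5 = 2 / 5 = 0.40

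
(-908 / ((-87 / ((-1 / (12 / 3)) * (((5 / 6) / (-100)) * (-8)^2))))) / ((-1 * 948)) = -454 / 309285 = -0.00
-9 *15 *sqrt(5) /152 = -135 *sqrt(5) /152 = -1.99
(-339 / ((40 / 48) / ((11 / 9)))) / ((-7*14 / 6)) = 7458 / 245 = 30.44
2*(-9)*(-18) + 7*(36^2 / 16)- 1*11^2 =770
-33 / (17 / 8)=-264 / 17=-15.53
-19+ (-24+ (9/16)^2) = -10927/256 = -42.68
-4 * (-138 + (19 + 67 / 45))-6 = 20882 / 45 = 464.04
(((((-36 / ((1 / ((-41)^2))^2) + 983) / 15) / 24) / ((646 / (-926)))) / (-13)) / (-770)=40.46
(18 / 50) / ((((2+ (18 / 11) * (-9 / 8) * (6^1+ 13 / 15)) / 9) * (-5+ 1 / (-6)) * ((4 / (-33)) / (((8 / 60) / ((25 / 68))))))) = -7997616 / 45356875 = -0.18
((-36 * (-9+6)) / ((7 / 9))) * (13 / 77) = 23.44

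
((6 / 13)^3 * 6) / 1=1296 / 2197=0.59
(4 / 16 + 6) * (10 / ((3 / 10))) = 625 / 3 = 208.33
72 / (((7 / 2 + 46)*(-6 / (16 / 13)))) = -128 / 429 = -0.30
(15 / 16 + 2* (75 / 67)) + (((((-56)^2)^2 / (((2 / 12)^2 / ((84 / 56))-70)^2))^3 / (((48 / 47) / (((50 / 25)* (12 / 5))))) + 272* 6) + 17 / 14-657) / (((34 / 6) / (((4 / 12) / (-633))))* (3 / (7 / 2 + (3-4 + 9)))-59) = -95654920242290426994858551540968606027 / 7203791658567761794288409818160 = -13278412.92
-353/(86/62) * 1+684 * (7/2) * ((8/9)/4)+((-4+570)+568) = 60695/43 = 1411.51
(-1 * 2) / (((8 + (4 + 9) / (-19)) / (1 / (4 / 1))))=-19 / 278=-0.07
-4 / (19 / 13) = -2.74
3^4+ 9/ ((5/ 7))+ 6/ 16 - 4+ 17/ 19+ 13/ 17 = 1183917/ 12920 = 91.63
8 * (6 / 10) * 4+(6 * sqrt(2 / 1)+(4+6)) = 6 * sqrt(2)+146 / 5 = 37.69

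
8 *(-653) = -5224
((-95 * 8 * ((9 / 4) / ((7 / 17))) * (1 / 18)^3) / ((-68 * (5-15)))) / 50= -19 / 907200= -0.00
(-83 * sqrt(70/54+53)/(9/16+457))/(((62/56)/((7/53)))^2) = -51016448 * sqrt(4398)/177863995161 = -0.02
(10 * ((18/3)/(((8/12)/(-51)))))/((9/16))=-8160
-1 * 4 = -4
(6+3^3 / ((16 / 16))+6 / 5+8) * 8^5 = 6914048 / 5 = 1382809.60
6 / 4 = 3 / 2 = 1.50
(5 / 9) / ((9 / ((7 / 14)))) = 5 / 162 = 0.03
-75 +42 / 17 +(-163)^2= 450440 / 17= 26496.47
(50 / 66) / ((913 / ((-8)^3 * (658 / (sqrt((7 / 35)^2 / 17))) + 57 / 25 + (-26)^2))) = 16957 / 30129 - 42112000 * sqrt(17) / 30129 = -5762.40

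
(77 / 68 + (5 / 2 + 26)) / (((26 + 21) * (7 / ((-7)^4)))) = 691145 / 3196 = 216.25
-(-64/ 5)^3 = 262144/ 125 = 2097.15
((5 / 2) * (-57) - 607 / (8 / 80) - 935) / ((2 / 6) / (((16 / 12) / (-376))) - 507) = 14295 / 1202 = 11.89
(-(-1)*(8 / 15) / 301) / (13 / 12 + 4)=32 / 91805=0.00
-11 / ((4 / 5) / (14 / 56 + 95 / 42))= -11605 / 336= -34.54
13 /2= 6.50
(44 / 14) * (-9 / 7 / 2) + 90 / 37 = 747 / 1813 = 0.41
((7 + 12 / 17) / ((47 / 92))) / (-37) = -12052 / 29563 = -0.41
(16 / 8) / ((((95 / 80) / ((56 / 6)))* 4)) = 3.93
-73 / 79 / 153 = -73 / 12087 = -0.01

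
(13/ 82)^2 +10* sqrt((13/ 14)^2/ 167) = 169/ 6724 +65* sqrt(167)/ 1169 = 0.74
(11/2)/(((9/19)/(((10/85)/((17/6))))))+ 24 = 21226/867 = 24.48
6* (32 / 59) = 192 / 59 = 3.25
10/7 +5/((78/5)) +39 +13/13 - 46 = -2321/546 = -4.25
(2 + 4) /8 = 3 /4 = 0.75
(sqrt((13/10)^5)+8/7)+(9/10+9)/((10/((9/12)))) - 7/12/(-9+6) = 169 * sqrt(130)/1000+52411/25200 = 4.01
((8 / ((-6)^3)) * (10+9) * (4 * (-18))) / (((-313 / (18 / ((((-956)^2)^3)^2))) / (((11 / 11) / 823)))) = -57 / 9382507006848331185913972481705513058304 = -0.00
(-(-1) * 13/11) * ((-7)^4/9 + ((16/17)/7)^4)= 6259272943885/19852858179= 315.28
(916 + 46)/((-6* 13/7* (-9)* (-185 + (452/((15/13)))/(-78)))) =-1295/25653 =-0.05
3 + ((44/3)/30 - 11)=-338/45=-7.51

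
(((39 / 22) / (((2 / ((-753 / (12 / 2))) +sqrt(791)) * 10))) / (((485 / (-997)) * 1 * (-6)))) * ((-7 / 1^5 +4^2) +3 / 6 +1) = 68317431 / 5317263792500 +17147675181 * sqrt(791) / 21269055170000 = 0.02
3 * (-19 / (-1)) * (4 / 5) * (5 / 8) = 57 / 2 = 28.50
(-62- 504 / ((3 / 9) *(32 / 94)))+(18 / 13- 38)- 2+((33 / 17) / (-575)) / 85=-98122183983 / 21602750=-4542.12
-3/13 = -0.23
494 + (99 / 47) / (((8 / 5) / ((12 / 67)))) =3112697 / 6298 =494.24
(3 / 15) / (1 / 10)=2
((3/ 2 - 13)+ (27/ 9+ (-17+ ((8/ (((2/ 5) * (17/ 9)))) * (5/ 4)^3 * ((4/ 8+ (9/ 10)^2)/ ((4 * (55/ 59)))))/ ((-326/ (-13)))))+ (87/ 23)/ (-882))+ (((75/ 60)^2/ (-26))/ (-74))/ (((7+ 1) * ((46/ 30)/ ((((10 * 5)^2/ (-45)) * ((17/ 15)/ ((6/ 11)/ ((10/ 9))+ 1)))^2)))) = -86727172954164197695/ 3455748684535859712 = -25.10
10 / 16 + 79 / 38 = 2.70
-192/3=-64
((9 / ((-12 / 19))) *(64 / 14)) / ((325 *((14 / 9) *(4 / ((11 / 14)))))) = -5643 / 222950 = -0.03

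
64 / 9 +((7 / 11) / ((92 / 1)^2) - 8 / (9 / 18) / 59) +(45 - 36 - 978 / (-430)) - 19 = -0.89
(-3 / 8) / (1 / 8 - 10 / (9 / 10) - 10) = 27 / 1511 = 0.02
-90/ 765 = -2/ 17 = -0.12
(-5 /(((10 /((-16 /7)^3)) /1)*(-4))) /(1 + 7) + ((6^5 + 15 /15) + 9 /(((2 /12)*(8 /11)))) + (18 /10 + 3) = 53891223 /6860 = 7855.86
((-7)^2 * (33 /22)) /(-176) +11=3725 /352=10.58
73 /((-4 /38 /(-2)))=1387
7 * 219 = 1533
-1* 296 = -296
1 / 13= 0.08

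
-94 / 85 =-1.11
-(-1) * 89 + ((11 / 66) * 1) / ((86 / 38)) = 22981 / 258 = 89.07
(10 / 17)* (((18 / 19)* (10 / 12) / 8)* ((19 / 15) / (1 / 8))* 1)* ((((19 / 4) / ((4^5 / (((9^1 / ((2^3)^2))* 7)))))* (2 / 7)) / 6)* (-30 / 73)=-4275 / 81330176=-0.00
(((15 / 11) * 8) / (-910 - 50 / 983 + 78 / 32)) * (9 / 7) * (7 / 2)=-8493120 / 157024373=-0.05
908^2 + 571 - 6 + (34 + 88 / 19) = 15676285 / 19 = 825067.63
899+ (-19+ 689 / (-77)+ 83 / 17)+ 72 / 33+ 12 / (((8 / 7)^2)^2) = 1186469623 / 1340416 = 885.15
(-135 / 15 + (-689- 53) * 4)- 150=-3127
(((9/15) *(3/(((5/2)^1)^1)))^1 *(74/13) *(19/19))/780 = 0.01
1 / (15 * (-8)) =-1 / 120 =-0.01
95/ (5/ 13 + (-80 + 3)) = -1235/ 996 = -1.24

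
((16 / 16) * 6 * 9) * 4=216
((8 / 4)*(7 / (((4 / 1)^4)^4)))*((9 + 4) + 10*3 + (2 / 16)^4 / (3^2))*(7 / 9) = 77672497 / 712483534798848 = 0.00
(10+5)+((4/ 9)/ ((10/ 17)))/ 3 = 2059/ 135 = 15.25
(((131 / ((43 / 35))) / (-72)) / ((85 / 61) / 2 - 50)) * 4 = 55937 / 465561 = 0.12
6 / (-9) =-2 / 3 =-0.67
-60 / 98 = -30 / 49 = -0.61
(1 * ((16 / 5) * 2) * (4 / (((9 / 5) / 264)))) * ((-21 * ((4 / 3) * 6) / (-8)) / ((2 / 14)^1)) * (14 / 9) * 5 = 38635520 / 9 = 4292835.56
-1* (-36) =36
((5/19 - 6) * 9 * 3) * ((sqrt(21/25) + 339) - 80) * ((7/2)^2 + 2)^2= -130342527/16 - 503253 * sqrt(21)/80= -8175235.37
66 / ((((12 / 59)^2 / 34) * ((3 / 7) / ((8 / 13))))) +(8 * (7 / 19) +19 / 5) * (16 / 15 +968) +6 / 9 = 4692220064 / 55575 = 84430.41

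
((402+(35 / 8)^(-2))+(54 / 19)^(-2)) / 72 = 1436613049 / 257191200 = 5.59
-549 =-549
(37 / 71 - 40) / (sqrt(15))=-2803 * sqrt(15) / 1065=-10.19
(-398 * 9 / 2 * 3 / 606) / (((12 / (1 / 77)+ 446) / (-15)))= 5373 / 55348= 0.10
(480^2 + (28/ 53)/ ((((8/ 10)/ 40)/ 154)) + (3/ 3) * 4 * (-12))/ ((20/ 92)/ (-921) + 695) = 65795753712/ 195068885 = 337.29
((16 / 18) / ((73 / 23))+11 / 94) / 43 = 24523 / 2655594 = 0.01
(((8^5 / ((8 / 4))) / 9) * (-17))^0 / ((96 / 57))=19 / 32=0.59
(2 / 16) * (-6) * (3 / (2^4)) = -9 / 64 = -0.14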